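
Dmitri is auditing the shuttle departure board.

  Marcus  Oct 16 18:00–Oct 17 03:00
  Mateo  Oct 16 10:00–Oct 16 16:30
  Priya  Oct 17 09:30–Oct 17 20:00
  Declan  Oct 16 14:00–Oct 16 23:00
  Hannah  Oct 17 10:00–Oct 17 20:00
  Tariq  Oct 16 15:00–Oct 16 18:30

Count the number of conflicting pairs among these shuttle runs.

6

Check each pair: they overlap iff neither finishes before the other starts.
Sorted by start: Mateo, Declan, Tariq, Marcus, Priya, Hannah.
Declan starts before Mateo ends → Mateo and Declan overlap.
Tariq starts before Mateo ends → Mateo and Tariq overlap.
Marcus starts after Mateo ends, so nothing later overlaps Mateo either.
Tariq starts before Declan ends → Declan and Tariq overlap.
Marcus starts before Declan ends → Declan and Marcus overlap.
Priya starts after Declan ends, so nothing later overlaps Declan either.
Marcus starts before Tariq ends → Tariq and Marcus overlap.
Priya starts after Tariq ends, so nothing later overlaps Tariq either.
Priya starts after Marcus ends, so nothing later overlaps Marcus either.
Hannah starts before Priya ends → Priya and Hannah overlap.
Overlapping pairs: Declan & Marcus, Declan & Mateo, Declan & Tariq, Hannah & Priya, Marcus & Tariq, Mateo & Tariq — 6 in total.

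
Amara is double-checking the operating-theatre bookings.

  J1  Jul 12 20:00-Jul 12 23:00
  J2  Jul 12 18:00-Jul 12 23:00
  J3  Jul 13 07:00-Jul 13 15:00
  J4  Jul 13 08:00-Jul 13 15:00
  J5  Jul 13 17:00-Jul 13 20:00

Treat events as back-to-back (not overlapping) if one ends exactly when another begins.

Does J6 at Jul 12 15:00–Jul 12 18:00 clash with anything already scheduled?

J2: starts Jul 12 18:00 at or after J6 ends Jul 12 18:00 → clear.
J1: starts Jul 12 20:00 at or after J6 ends Jul 12 18:00 → clear.
J3: starts Jul 13 07:00 at or after J6 ends Jul 12 18:00 → clear.
J4: starts Jul 13 08:00 at or after J6 ends Jul 12 18:00 → clear.
J5: starts Jul 13 17:00 at or after J6 ends Jul 12 18:00 → clear.

No — it doesn't clash with anything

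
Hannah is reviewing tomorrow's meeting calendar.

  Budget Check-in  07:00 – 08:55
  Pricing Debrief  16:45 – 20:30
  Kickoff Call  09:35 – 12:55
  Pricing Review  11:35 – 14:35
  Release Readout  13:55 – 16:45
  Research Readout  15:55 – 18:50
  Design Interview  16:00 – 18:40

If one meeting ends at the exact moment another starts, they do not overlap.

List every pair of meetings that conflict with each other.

Two intervals overlap when each starts before the other ends.
Sorted by start: Budget Check-in, Kickoff Call, Pricing Review, Release Readout, Research Readout, Design Interview, Pricing Debrief.
Kickoff Call starts after Budget Check-in ends, so Budget Check-in has no further overlaps.
Pricing Review starts before Kickoff Call ends → Kickoff Call and Pricing Review overlap.
Release Readout starts after Kickoff Call ends, so Kickoff Call has no further overlaps.
Release Readout starts before Pricing Review ends → Pricing Review and Release Readout overlap.
Research Readout starts after Pricing Review ends, so Pricing Review has no further overlaps.
Research Readout starts before Release Readout ends → Release Readout and Research Readout overlap.
Design Interview starts before Release Readout ends → Release Readout and Design Interview overlap.
Pricing Debrief starts exactly when Release Readout ends (back-to-back, no overlap).
Design Interview starts before Research Readout ends → Research Readout and Design Interview overlap.
Pricing Debrief starts before Research Readout ends → Research Readout and Pricing Debrief overlap.
Pricing Debrief starts before Design Interview ends → Design Interview and Pricing Debrief overlap.

Design Interview & Pricing Debrief, Design Interview & Release Readout, Design Interview & Research Readout, Kickoff Call & Pricing Review, Pricing Debrief & Research Readout, Pricing Review & Release Readout, Release Readout & Research Readout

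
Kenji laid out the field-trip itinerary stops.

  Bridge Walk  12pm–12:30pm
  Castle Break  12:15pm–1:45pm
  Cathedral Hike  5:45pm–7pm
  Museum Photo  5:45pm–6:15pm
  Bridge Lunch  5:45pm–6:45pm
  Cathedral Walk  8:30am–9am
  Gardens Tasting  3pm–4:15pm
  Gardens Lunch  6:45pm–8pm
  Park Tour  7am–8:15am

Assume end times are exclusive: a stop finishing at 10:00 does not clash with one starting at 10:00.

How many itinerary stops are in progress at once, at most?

3

Sweep the timeline, counting +1 at each start and −1 at each end (ends before starts at a tie):
7am start Park Tour → 1
8:15am end Park Tour → 0
8:30am start Cathedral Walk → 1
9am end Cathedral Walk → 0
12pm start Bridge Walk → 1
12:15pm start Castle Break → 2
12:30pm end Bridge Walk → 1
1:45pm end Castle Break → 0
3pm start Gardens Tasting → 1
4:15pm end Gardens Tasting → 0
5:45pm start Bridge Lunch → 1
5:45pm start Cathedral Hike → 2
5:45pm start Museum Photo → 3
6:15pm end Museum Photo → 2
6:45pm end Bridge Lunch → 1
6:45pm start Gardens Lunch → 2
7pm end Cathedral Hike → 1
8pm end Gardens Lunch → 0
Peak is 3, at 5:45pm (Bridge Lunch, Cathedral Hike, Museum Photo).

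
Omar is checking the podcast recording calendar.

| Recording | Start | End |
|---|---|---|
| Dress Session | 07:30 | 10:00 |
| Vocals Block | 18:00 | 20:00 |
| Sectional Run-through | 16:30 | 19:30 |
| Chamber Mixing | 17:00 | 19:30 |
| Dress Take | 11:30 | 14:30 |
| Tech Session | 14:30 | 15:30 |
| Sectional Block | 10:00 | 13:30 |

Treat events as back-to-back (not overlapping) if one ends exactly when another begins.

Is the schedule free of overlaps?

Check each pair: they overlap iff neither finishes before the other starts.
Sorted by start: Dress Session, Sectional Block, Dress Take, Tech Session, Sectional Run-through, Chamber Mixing, Vocals Block.
Sectional Block starts exactly when Dress Session ends (back-to-back, no overlap); Dress Session is clear from here.
Dress Take starts before Sectional Block ends → Sectional Block and Dress Take overlap.
That's a conflict, so the schedule is not conflict-free.

No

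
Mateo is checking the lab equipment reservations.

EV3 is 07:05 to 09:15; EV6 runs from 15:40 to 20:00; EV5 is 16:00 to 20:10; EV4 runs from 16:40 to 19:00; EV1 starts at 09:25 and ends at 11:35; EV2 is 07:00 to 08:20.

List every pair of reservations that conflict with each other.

Two intervals overlap when each starts before the other ends.
Sorted by start: EV2, EV3, EV1, EV6, EV5, EV4.
EV3 starts before EV2 ends → EV2 and EV3 overlap.
EV1 starts after EV2 ends; EV2 is clear from here.
EV1 starts after EV3 ends; EV3 is clear from here.
EV6 starts after EV1 ends; EV1 is clear from here.
EV5 starts before EV6 ends → EV6 and EV5 overlap.
EV4 starts before EV6 ends → EV6 and EV4 overlap.
EV4 starts before EV5 ends → EV5 and EV4 overlap.

EV2 & EV3, EV4 & EV5, EV4 & EV6, EV5 & EV6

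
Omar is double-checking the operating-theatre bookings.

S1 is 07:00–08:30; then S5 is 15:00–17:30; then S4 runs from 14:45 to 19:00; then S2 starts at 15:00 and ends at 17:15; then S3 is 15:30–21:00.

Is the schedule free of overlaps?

Check each pair: they overlap iff neither finishes before the other starts.
Sorted by start: S1, S4, S2, S5, S3.
S4 starts after S1 ends — done with S1.
S2 starts before S4 ends → S4 and S2 overlap.
That's a conflict, so the schedule is not conflict-free.

No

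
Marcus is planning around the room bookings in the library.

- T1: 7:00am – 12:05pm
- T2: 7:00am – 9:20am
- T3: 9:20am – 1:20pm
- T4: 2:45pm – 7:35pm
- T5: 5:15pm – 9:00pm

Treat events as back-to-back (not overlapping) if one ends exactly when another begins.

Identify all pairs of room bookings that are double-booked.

Sorted by start: T1, T2, T3, T4, T5.
T2 starts before T1 ends → T1 and T2 overlap.
T3 starts before T1 ends → T1 and T3 overlap.
T4 starts after T1 ends, so T1 has no further overlaps.
T3 starts exactly when T2 ends (back-to-back, no overlap), so T2 has no further overlaps.
T4 starts after T3 ends, so T3 has no further overlaps.
T5 starts before T4 ends → T4 and T5 overlap.

T1 & T2, T1 & T3, T4 & T5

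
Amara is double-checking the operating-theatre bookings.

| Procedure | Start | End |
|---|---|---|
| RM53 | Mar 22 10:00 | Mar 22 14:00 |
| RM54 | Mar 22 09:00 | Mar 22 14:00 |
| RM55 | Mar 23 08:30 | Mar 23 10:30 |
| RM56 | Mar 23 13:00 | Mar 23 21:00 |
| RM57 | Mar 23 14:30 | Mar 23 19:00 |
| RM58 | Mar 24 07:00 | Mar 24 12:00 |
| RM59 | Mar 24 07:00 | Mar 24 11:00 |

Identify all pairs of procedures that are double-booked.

Sorted by start: RM54, RM53, RM55, RM56, RM57, RM58, RM59.
RM53 starts before RM54 ends → RM54 and RM53 overlap.
RM55 starts after RM54 ends, so RM54 has no further overlaps.
RM55 starts after RM53 ends, so RM53 has no further overlaps.
RM56 starts after RM55 ends, so RM55 has no further overlaps.
RM57 starts before RM56 ends → RM56 and RM57 overlap.
RM58 starts after RM56 ends, so RM56 has no further overlaps.
RM58 starts after RM57 ends, so RM57 has no further overlaps.
RM59 starts before RM58 ends → RM58 and RM59 overlap.

RM53 & RM54, RM56 & RM57, RM58 & RM59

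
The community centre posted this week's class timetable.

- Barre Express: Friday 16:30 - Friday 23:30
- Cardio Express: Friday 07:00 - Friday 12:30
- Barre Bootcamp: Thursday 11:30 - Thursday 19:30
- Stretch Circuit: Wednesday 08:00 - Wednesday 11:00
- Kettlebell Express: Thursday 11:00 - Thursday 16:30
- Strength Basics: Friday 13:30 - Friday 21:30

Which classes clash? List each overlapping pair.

Barre Bootcamp & Kettlebell Express, Barre Express & Strength Basics

Sorted by start: Stretch Circuit, Kettlebell Express, Barre Bootcamp, Cardio Express, Strength Basics, Barre Express.
Kettlebell Express starts after Stretch Circuit ends, so nothing later overlaps Stretch Circuit either.
Barre Bootcamp starts before Kettlebell Express ends → Kettlebell Express and Barre Bootcamp overlap.
Cardio Express starts after Kettlebell Express ends, so nothing later overlaps Kettlebell Express either.
Cardio Express starts after Barre Bootcamp ends, so nothing later overlaps Barre Bootcamp either.
Strength Basics starts after Cardio Express ends, so nothing later overlaps Cardio Express either.
Barre Express starts before Strength Basics ends → Strength Basics and Barre Express overlap.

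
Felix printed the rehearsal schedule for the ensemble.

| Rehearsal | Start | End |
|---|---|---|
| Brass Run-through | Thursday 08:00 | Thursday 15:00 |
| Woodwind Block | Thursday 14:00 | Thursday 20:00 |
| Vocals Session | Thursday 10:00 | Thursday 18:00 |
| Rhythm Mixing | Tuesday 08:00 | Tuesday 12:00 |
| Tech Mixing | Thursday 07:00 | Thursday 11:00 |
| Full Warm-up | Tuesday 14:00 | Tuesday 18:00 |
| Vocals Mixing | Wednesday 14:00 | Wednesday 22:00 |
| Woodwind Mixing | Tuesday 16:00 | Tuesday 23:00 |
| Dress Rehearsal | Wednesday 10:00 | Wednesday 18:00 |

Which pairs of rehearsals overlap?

Sorted by start: Rhythm Mixing, Full Warm-up, Woodwind Mixing, Dress Rehearsal, Vocals Mixing, Tech Mixing, Brass Run-through, Vocals Session, Woodwind Block.
Full Warm-up starts after Rhythm Mixing ends, so Rhythm Mixing has no further overlaps.
Woodwind Mixing starts before Full Warm-up ends → Full Warm-up and Woodwind Mixing overlap.
Dress Rehearsal starts after Full Warm-up ends, so Full Warm-up has no further overlaps.
Dress Rehearsal starts after Woodwind Mixing ends, so Woodwind Mixing has no further overlaps.
Vocals Mixing starts before Dress Rehearsal ends → Dress Rehearsal and Vocals Mixing overlap.
Tech Mixing starts after Dress Rehearsal ends, so Dress Rehearsal has no further overlaps.
Tech Mixing starts after Vocals Mixing ends, so Vocals Mixing has no further overlaps.
Brass Run-through starts before Tech Mixing ends → Tech Mixing and Brass Run-through overlap.
Vocals Session starts before Tech Mixing ends → Tech Mixing and Vocals Session overlap.
Woodwind Block starts after Tech Mixing ends.
Vocals Session starts before Brass Run-through ends → Brass Run-through and Vocals Session overlap.
Woodwind Block starts before Brass Run-through ends → Brass Run-through and Woodwind Block overlap.
Woodwind Block starts before Vocals Session ends → Vocals Session and Woodwind Block overlap.

Brass Run-through & Tech Mixing, Brass Run-through & Vocals Session, Brass Run-through & Woodwind Block, Dress Rehearsal & Vocals Mixing, Full Warm-up & Woodwind Mixing, Tech Mixing & Vocals Session, Vocals Session & Woodwind Block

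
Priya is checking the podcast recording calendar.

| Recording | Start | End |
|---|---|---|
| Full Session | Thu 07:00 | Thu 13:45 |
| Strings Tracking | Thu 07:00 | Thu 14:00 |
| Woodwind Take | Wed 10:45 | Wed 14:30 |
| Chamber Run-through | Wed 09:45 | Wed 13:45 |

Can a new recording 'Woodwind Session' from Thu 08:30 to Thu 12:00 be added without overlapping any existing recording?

Chamber Run-through: ends Wed 13:45 at or before Woodwind Session starts Thu 08:30 → clear.
Woodwind Take: ends Wed 14:30 at or before Woodwind Session starts Thu 08:30 → clear.
Strings Tracking: starts Thu 07:00 before Woodwind Session ends Thu 12:00, and ends Thu 14:00 after Woodwind Session starts Thu 08:30 → overlap.
Full Session: starts Thu 07:00 before Woodwind Session ends Thu 12:00, and ends Thu 13:45 after Woodwind Session starts Thu 08:30 → overlap.
Woodwind Session overlaps Strings Tracking, Full Session.

No — it overlaps Full Session, Strings Tracking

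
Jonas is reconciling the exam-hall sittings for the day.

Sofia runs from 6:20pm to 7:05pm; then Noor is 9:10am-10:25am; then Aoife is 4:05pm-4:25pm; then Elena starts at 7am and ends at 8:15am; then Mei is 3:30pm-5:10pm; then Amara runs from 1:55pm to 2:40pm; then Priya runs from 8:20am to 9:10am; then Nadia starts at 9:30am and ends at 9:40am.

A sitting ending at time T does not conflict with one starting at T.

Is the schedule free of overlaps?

No

Sorted by start: Elena, Priya, Noor, Nadia, Amara, Mei, Aoife, Sofia.
Priya starts after Elena ends; Elena is clear from here.
Noor starts exactly when Priya ends (back-to-back, no overlap); Priya is clear from here.
Nadia starts before Noor ends → Noor and Nadia overlap.
That's a conflict, so the schedule is not conflict-free.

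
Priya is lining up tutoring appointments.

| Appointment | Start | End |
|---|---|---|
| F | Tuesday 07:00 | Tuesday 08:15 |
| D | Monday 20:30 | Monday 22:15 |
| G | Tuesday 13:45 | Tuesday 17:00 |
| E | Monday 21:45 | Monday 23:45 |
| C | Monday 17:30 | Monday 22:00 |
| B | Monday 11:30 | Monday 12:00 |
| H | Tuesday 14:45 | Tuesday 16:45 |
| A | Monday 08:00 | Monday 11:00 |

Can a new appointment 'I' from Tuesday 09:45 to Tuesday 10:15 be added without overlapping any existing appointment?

Yes — the slot is free

A: ends Monday 11:00 at or before I starts Tuesday 09:45 → clear.
B: ends Monday 12:00 at or before I starts Tuesday 09:45 → clear.
C: ends Monday 22:00 at or before I starts Tuesday 09:45 → clear.
D: ends Monday 22:15 at or before I starts Tuesday 09:45 → clear.
E: ends Monday 23:45 at or before I starts Tuesday 09:45 → clear.
F: ends Tuesday 08:15 at or before I starts Tuesday 09:45 → clear.
G: starts Tuesday 13:45 at or after I ends Tuesday 10:15 → clear.
H: starts Tuesday 14:45 at or after I ends Tuesday 10:15 → clear.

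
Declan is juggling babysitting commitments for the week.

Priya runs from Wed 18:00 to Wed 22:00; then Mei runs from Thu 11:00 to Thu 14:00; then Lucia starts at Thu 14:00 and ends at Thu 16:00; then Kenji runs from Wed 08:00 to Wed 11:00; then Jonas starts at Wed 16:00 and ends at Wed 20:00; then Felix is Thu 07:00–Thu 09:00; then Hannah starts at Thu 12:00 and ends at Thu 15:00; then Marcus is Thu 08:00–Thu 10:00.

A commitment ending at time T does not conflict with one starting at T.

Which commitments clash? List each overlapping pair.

Check each pair: they overlap iff neither finishes before the other starts.
Sorted by start: Kenji, Jonas, Priya, Felix, Marcus, Mei, Hannah, Lucia.
Jonas starts after Kenji ends, so nothing later overlaps Kenji either.
Priya starts before Jonas ends → Jonas and Priya overlap.
Felix starts after Jonas ends, so nothing later overlaps Jonas either.
Felix starts after Priya ends, so nothing later overlaps Priya either.
Marcus starts before Felix ends → Felix and Marcus overlap.
Mei starts after Felix ends, so nothing later overlaps Felix either.
Mei starts after Marcus ends, so nothing later overlaps Marcus either.
Hannah starts before Mei ends → Mei and Hannah overlap.
Lucia starts exactly when Mei ends (back-to-back, no overlap).
Lucia starts before Hannah ends → Hannah and Lucia overlap.

Felix & Marcus, Hannah & Lucia, Hannah & Mei, Jonas & Priya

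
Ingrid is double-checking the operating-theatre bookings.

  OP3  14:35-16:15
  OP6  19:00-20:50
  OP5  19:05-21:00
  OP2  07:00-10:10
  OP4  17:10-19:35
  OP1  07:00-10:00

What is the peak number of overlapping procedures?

3

Sweep the timeline, counting +1 at each start and −1 at each end (ends before starts at a tie):
07:00 start OP1 → 1
07:00 start OP2 → 2
10:00 end OP1 → 1
10:10 end OP2 → 0
14:35 start OP3 → 1
16:15 end OP3 → 0
17:10 start OP4 → 1
19:00 start OP6 → 2
19:05 start OP5 → 3
19:35 end OP4 → 2
20:50 end OP6 → 1
21:00 end OP5 → 0
Peak is 3, at 19:05 (OP4, OP5, OP6).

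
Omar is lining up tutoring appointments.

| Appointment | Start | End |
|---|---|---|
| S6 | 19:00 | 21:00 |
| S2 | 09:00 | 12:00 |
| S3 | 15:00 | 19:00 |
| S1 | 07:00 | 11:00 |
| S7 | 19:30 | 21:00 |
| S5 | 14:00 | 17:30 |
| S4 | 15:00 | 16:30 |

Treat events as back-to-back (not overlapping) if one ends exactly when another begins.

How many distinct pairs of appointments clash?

Check each pair: they overlap iff neither finishes before the other starts.
Sorted by start: S1, S2, S5, S3, S4, S6, S7.
S2 starts before S1 ends → S1 and S2 overlap.
S5 starts after S1 ends — done with S1.
S5 starts after S2 ends — done with S2.
S3 starts before S5 ends → S5 and S3 overlap.
S4 starts before S5 ends → S5 and S4 overlap.
S6 starts after S5 ends — done with S5.
S4 starts before S3 ends → S3 and S4 overlap.
S6 starts exactly when S3 ends (back-to-back, no overlap) — done with S3.
S6 starts after S4 ends — done with S4.
S7 starts before S6 ends → S6 and S7 overlap.
Overlapping pairs: S1 & S2, S3 & S4, S3 & S5, S4 & S5, S6 & S7 — 5 in total.

5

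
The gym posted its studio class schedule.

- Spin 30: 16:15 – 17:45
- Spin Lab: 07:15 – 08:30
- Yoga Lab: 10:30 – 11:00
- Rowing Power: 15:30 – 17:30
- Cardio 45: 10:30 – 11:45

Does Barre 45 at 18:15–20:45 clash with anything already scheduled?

Spin Lab: ends 08:30 at or before Barre 45 starts 18:15 → clear.
Cardio 45: ends 11:45 at or before Barre 45 starts 18:15 → clear.
Yoga Lab: ends 11:00 at or before Barre 45 starts 18:15 → clear.
Rowing Power: ends 17:30 at or before Barre 45 starts 18:15 → clear.
Spin 30: ends 17:45 at or before Barre 45 starts 18:15 → clear.

No — it doesn't clash with anything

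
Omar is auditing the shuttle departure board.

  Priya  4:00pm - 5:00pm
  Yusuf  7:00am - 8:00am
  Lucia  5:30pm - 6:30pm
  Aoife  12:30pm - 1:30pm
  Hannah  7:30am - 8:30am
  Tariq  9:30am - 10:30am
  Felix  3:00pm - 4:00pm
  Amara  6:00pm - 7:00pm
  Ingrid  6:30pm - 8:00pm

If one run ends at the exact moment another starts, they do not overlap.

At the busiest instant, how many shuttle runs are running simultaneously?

Sweep the timeline, counting +1 at each start and −1 at each end (ends before starts at a tie):
7:00am start Yusuf → 1
7:30am start Hannah → 2
8:00am end Yusuf → 1
8:30am end Hannah → 0
9:30am start Tariq → 1
10:30am end Tariq → 0
12:30pm start Aoife → 1
1:30pm end Aoife → 0
3:00pm start Felix → 1
4:00pm end Felix → 0
4:00pm start Priya → 1
5:00pm end Priya → 0
5:30pm start Lucia → 1
6:00pm start Amara → 2
6:30pm end Lucia → 1
6:30pm start Ingrid → 2
7:00pm end Amara → 1
8:00pm end Ingrid → 0
Peak is 2, at 7:30am (Hannah, Yusuf).

2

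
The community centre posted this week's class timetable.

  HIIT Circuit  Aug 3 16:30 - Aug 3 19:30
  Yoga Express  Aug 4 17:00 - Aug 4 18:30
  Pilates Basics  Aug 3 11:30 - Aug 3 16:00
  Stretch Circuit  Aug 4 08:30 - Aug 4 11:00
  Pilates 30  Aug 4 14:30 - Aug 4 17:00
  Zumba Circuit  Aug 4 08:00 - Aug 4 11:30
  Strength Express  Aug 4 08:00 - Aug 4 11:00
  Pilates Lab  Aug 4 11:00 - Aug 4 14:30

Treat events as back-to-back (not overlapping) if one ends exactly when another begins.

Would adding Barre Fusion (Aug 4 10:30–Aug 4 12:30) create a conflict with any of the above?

Yes — it overlaps Pilates Lab, Strength Express, Stretch Circuit, Zumba Circuit

Pilates Basics: ends Aug 3 16:00 at or before Barre Fusion starts Aug 4 10:30 → clear.
HIIT Circuit: ends Aug 3 19:30 at or before Barre Fusion starts Aug 4 10:30 → clear.
Strength Express: starts Aug 4 08:00 before Barre Fusion ends Aug 4 12:30, and ends Aug 4 11:00 after Barre Fusion starts Aug 4 10:30 → overlap.
Zumba Circuit: starts Aug 4 08:00 before Barre Fusion ends Aug 4 12:30, and ends Aug 4 11:30 after Barre Fusion starts Aug 4 10:30 → overlap.
Stretch Circuit: starts Aug 4 08:30 before Barre Fusion ends Aug 4 12:30, and ends Aug 4 11:00 after Barre Fusion starts Aug 4 10:30 → overlap.
Pilates Lab: starts Aug 4 11:00 before Barre Fusion ends Aug 4 12:30, and ends Aug 4 14:30 after Barre Fusion starts Aug 4 10:30 → overlap.
Pilates 30: starts Aug 4 14:30 at or after Barre Fusion ends Aug 4 12:30 → clear.
Yoga Express: starts Aug 4 17:00 at or after Barre Fusion ends Aug 4 12:30 → clear.
Barre Fusion overlaps Pilates Lab, Strength Express, Stretch Circuit, Zumba Circuit.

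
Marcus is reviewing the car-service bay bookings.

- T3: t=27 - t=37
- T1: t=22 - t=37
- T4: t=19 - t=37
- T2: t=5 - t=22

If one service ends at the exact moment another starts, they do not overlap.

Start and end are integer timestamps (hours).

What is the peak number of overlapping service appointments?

3

Walk through starts and ends in time order (an end at T is processed before a start at T):
t=5 start T2 → 1
t=19 start T4 → 2
t=22 end T2 → 1
t=22 start T1 → 2
t=27 start T3 → 3
t=37 end T1 → 2
t=37 end T3 → 1
t=37 end T4 → 0
Peak is 3, at t=27 (T1, T3, T4).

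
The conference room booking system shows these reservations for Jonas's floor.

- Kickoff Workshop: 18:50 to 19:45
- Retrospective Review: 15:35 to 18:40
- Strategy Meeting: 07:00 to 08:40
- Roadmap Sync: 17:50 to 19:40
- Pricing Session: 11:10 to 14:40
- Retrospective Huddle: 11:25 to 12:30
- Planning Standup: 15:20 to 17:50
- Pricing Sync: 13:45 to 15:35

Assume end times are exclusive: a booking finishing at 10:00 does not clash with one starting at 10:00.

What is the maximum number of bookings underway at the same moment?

2

Walk through starts and ends in time order (an end at T is processed before a start at T):
07:00 start Strategy Meeting → 1
08:40 end Strategy Meeting → 0
11:10 start Pricing Session → 1
11:25 start Retrospective Huddle → 2
12:30 end Retrospective Huddle → 1
13:45 start Pricing Sync → 2
14:40 end Pricing Session → 1
15:20 start Planning Standup → 2
15:35 end Pricing Sync → 1
15:35 start Retrospective Review → 2
17:50 end Planning Standup → 1
17:50 start Roadmap Sync → 2
18:40 end Retrospective Review → 1
18:50 start Kickoff Workshop → 2
19:40 end Roadmap Sync → 1
19:45 end Kickoff Workshop → 0
Peak is 2, at 11:25 (Pricing Session, Retrospective Huddle).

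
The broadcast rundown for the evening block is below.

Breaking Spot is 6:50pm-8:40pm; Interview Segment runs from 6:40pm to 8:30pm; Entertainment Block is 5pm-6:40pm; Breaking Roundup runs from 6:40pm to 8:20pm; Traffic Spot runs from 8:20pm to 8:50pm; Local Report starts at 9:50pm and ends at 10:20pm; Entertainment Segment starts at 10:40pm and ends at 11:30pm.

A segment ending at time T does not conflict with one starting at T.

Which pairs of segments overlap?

Check each pair: they overlap iff neither finishes before the other starts.
Sorted by start: Entertainment Block, Breaking Roundup, Interview Segment, Breaking Spot, Traffic Spot, Local Report, Entertainment Segment.
Breaking Roundup starts exactly when Entertainment Block ends (back-to-back, no overlap), so Entertainment Block has no further overlaps.
Interview Segment starts before Breaking Roundup ends → Breaking Roundup and Interview Segment overlap.
Breaking Spot starts before Breaking Roundup ends → Breaking Roundup and Breaking Spot overlap.
Traffic Spot starts exactly when Breaking Roundup ends (back-to-back, no overlap), so Breaking Roundup has no further overlaps.
Breaking Spot starts before Interview Segment ends → Interview Segment and Breaking Spot overlap.
Traffic Spot starts before Interview Segment ends → Interview Segment and Traffic Spot overlap.
Local Report starts after Interview Segment ends, so Interview Segment has no further overlaps.
Traffic Spot starts before Breaking Spot ends → Breaking Spot and Traffic Spot overlap.
Local Report starts after Breaking Spot ends, so Breaking Spot has no further overlaps.
Local Report starts after Traffic Spot ends, so Traffic Spot has no further overlaps.
Entertainment Segment starts after Local Report ends.

Breaking Roundup & Breaking Spot, Breaking Roundup & Interview Segment, Breaking Spot & Interview Segment, Breaking Spot & Traffic Spot, Interview Segment & Traffic Spot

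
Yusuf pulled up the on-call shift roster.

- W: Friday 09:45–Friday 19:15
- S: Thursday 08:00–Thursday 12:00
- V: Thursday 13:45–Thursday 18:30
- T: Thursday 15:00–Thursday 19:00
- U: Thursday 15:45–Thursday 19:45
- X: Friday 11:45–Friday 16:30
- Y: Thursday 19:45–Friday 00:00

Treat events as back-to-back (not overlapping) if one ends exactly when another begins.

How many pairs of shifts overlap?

4

Sorted by start: S, V, T, U, Y, W, X.
V starts after S ends; S is clear from here.
T starts before V ends → V and T overlap.
U starts before V ends → V and U overlap.
Y starts after V ends; V is clear from here.
U starts before T ends → T and U overlap.
Y starts after T ends; T is clear from here.
Y starts exactly when U ends (back-to-back, no overlap); U is clear from here.
W starts after Y ends; Y is clear from here.
X starts before W ends → W and X overlap.
Overlapping pairs: T & U, T & V, U & V, W & X — 4 in total.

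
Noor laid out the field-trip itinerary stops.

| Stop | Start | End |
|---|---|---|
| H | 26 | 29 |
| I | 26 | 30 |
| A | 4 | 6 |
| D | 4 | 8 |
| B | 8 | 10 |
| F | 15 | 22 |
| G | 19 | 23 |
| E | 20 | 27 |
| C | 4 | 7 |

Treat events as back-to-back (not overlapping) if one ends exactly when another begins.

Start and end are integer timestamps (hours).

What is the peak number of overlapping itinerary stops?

3

Walk through starts and ends in time order (an end at T is processed before a start at T):
4 start A → 1
4 start C → 2
4 start D → 3
6 end A → 2
7 end C → 1
8 end D → 0
8 start B → 1
10 end B → 0
15 start F → 1
19 start G → 2
20 start E → 3
22 end F → 2
23 end G → 1
26 start H → 2
26 start I → 3
27 end E → 2
29 end H → 1
30 end I → 0
Peak is 3, at 4 (A, C, D).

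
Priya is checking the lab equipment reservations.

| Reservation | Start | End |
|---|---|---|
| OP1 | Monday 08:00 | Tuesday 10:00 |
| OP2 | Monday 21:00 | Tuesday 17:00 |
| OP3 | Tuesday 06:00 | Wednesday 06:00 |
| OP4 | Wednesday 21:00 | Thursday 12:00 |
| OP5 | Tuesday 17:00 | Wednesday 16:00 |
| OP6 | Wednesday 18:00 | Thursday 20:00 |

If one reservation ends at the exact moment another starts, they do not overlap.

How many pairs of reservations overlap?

Sorted by start: OP1, OP2, OP3, OP5, OP6, OP4.
OP2 starts before OP1 ends → OP1 and OP2 overlap.
OP3 starts before OP1 ends → OP1 and OP3 overlap.
OP5 starts after OP1 ends, so nothing later overlaps OP1 either.
OP3 starts before OP2 ends → OP2 and OP3 overlap.
OP5 starts exactly when OP2 ends (back-to-back, no overlap), so nothing later overlaps OP2 either.
OP5 starts before OP3 ends → OP3 and OP5 overlap.
OP6 starts after OP3 ends, so nothing later overlaps OP3 either.
OP6 starts after OP5 ends, so nothing later overlaps OP5 either.
OP4 starts before OP6 ends → OP6 and OP4 overlap.
Overlapping pairs: OP1 & OP2, OP1 & OP3, OP2 & OP3, OP3 & OP5, OP4 & OP6 — 5 in total.

5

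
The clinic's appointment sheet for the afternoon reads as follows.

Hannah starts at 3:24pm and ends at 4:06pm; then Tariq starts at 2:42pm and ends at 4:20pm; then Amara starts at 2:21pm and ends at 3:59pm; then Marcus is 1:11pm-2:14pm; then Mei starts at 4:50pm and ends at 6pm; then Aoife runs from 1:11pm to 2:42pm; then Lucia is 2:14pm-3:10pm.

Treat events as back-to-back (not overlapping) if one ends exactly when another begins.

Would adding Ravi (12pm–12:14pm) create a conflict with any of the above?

Marcus: starts 1:11pm at or after Ravi ends 12:14pm → clear.
Aoife: starts 1:11pm at or after Ravi ends 12:14pm → clear.
Lucia: starts 2:14pm at or after Ravi ends 12:14pm → clear.
Amara: starts 2:21pm at or after Ravi ends 12:14pm → clear.
Tariq: starts 2:42pm at or after Ravi ends 12:14pm → clear.
Hannah: starts 3:24pm at or after Ravi ends 12:14pm → clear.
Mei: starts 4:50pm at or after Ravi ends 12:14pm → clear.

No — it doesn't clash with anything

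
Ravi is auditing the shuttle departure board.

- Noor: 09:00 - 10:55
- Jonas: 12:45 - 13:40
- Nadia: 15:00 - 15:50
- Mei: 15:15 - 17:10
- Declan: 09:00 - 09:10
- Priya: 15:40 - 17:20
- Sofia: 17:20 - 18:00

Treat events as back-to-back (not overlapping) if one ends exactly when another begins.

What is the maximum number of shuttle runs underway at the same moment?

3

Sort all start/end points and keep a running count:
09:00 start Declan → 1
09:00 start Noor → 2
09:10 end Declan → 1
10:55 end Noor → 0
12:45 start Jonas → 1
13:40 end Jonas → 0
15:00 start Nadia → 1
15:15 start Mei → 2
15:40 start Priya → 3
15:50 end Nadia → 2
17:10 end Mei → 1
17:20 end Priya → 0
17:20 start Sofia → 1
18:00 end Sofia → 0
Peak is 3, at 15:40 (Mei, Nadia, Priya).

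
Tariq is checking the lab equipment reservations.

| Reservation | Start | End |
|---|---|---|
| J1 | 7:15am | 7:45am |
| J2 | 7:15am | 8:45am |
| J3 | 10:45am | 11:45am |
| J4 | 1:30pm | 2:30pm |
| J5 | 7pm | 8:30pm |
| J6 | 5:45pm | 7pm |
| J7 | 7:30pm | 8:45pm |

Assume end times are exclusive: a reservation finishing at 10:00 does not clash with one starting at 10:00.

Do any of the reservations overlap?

Yes

Two intervals overlap when each starts before the other ends.
Sorted by start: J1, J2, J3, J4, J6, J5, J7.
J2 starts before J1 ends → J1 and J2 overlap.
That's a conflict, so the schedule is not conflict-free.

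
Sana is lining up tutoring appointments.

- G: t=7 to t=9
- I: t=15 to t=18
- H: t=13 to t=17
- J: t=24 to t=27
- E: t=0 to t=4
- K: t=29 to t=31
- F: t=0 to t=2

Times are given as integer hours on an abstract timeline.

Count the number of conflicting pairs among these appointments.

Two intervals overlap when each starts before the other ends.
Sorted by start: E, F, G, H, I, J, K.
F starts before E ends → E and F overlap.
G starts after E ends; E is clear from here.
G starts after F ends; F is clear from here.
H starts after G ends; G is clear from here.
I starts before H ends → H and I overlap.
J starts after H ends; H is clear from here.
J starts after I ends; I is clear from here.
K starts after J ends.
Overlapping pairs: E & F, H & I — 2 in total.

2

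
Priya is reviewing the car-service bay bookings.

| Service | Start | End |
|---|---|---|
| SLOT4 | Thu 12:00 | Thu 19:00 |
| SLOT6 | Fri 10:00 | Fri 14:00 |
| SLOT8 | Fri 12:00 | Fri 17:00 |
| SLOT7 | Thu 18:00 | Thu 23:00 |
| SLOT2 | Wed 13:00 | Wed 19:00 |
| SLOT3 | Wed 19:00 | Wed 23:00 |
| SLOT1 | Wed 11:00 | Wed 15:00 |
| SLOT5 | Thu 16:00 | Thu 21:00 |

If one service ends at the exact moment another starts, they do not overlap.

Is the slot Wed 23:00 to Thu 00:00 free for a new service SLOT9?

SLOT1: ends Wed 15:00 at or before SLOT9 starts Wed 23:00 → clear.
SLOT2: ends Wed 19:00 at or before SLOT9 starts Wed 23:00 → clear.
SLOT3: ends Wed 23:00 at or before SLOT9 starts Wed 23:00 → clear.
SLOT4: starts Thu 12:00 at or after SLOT9 ends Thu 00:00 → clear.
SLOT5: starts Thu 16:00 at or after SLOT9 ends Thu 00:00 → clear.
SLOT7: starts Thu 18:00 at or after SLOT9 ends Thu 00:00 → clear.
SLOT6: starts Fri 10:00 at or after SLOT9 ends Thu 00:00 → clear.
SLOT8: starts Fri 12:00 at or after SLOT9 ends Thu 00:00 → clear.

Yes — the slot is free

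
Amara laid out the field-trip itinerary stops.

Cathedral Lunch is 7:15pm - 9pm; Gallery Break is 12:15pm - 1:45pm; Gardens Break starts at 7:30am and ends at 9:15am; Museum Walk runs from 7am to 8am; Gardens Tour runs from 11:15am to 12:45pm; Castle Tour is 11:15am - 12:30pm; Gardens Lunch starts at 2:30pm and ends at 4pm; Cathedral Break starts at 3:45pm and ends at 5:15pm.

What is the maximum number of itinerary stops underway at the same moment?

3

Walk through starts and ends in time order (an end at T is processed before a start at T):
7am start Museum Walk → 1
7:30am start Gardens Break → 2
8am end Museum Walk → 1
9:15am end Gardens Break → 0
11:15am start Castle Tour → 1
11:15am start Gardens Tour → 2
12:15pm start Gallery Break → 3
12:30pm end Castle Tour → 2
12:45pm end Gardens Tour → 1
1:45pm end Gallery Break → 0
2:30pm start Gardens Lunch → 1
3:45pm start Cathedral Break → 2
4pm end Gardens Lunch → 1
5:15pm end Cathedral Break → 0
7:15pm start Cathedral Lunch → 1
9pm end Cathedral Lunch → 0
Peak is 3, at 12:15pm (Castle Tour, Gallery Break, Gardens Tour).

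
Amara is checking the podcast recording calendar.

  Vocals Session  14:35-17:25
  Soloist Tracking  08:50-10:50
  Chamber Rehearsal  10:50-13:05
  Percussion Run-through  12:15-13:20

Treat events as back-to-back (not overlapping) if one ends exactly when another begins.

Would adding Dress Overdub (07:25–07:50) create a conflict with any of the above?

Soloist Tracking: starts 08:50 at or after Dress Overdub ends 07:50 → clear.
Chamber Rehearsal: starts 10:50 at or after Dress Overdub ends 07:50 → clear.
Percussion Run-through: starts 12:15 at or after Dress Overdub ends 07:50 → clear.
Vocals Session: starts 14:35 at or after Dress Overdub ends 07:50 → clear.

No — it doesn't clash with anything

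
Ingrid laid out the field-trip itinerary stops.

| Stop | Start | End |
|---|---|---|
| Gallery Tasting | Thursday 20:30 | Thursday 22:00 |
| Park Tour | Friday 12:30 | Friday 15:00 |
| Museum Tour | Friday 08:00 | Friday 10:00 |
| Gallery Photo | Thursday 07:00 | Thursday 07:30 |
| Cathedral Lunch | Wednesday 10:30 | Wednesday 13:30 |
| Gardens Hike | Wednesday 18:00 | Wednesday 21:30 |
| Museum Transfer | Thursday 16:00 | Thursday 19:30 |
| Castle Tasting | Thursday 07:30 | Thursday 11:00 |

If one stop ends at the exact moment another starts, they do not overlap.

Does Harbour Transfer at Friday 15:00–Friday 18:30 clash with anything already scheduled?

Cathedral Lunch: ends Wednesday 13:30 at or before Harbour Transfer starts Friday 15:00 → clear.
Gardens Hike: ends Wednesday 21:30 at or before Harbour Transfer starts Friday 15:00 → clear.
Gallery Photo: ends Thursday 07:30 at or before Harbour Transfer starts Friday 15:00 → clear.
Castle Tasting: ends Thursday 11:00 at or before Harbour Transfer starts Friday 15:00 → clear.
Museum Transfer: ends Thursday 19:30 at or before Harbour Transfer starts Friday 15:00 → clear.
Gallery Tasting: ends Thursday 22:00 at or before Harbour Transfer starts Friday 15:00 → clear.
Museum Tour: ends Friday 10:00 at or before Harbour Transfer starts Friday 15:00 → clear.
Park Tour: ends Friday 15:00 at or before Harbour Transfer starts Friday 15:00 → clear.

No — it doesn't clash with anything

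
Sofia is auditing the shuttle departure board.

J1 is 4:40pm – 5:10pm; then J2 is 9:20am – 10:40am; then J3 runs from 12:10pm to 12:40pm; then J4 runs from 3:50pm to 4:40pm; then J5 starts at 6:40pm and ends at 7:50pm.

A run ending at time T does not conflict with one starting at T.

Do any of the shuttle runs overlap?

Two intervals overlap when each starts before the other ends.
Sorted by start: J2, J3, J4, J1, J5.
J3 starts after J2 ends, so nothing later overlaps J2 either.
J4 starts after J3 ends, so nothing later overlaps J3 either.
J1 starts exactly when J4 ends (back-to-back, no overlap), so nothing later overlaps J4 either.
J5 starts after J1 ends.
Every pair is clear; the schedule has no overlaps.

No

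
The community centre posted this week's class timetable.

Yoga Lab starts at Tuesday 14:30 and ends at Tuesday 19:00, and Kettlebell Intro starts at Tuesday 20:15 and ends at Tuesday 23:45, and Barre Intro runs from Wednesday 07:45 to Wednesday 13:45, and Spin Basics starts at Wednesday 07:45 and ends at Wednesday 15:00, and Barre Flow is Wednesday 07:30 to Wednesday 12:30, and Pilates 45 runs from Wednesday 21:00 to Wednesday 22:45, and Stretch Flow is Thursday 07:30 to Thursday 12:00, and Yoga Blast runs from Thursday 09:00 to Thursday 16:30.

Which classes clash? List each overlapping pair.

Sorted by start: Yoga Lab, Kettlebell Intro, Barre Flow, Barre Intro, Spin Basics, Pilates 45, Stretch Flow, Yoga Blast.
Kettlebell Intro starts after Yoga Lab ends — done with Yoga Lab.
Barre Flow starts after Kettlebell Intro ends — done with Kettlebell Intro.
Barre Intro starts before Barre Flow ends → Barre Flow and Barre Intro overlap.
Spin Basics starts before Barre Flow ends → Barre Flow and Spin Basics overlap.
Pilates 45 starts after Barre Flow ends — done with Barre Flow.
Spin Basics starts before Barre Intro ends → Barre Intro and Spin Basics overlap.
Pilates 45 starts after Barre Intro ends — done with Barre Intro.
Pilates 45 starts after Spin Basics ends — done with Spin Basics.
Stretch Flow starts after Pilates 45 ends — done with Pilates 45.
Yoga Blast starts before Stretch Flow ends → Stretch Flow and Yoga Blast overlap.

Barre Flow & Barre Intro, Barre Flow & Spin Basics, Barre Intro & Spin Basics, Stretch Flow & Yoga Blast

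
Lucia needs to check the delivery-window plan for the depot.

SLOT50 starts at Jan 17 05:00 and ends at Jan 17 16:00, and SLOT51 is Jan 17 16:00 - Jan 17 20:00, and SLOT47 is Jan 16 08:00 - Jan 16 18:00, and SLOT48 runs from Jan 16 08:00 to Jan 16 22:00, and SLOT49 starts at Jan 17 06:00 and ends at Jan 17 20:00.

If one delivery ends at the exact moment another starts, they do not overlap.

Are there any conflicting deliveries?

Sorted by start: SLOT47, SLOT48, SLOT50, SLOT49, SLOT51.
SLOT48 starts before SLOT47 ends → SLOT47 and SLOT48 overlap.
That's a conflict, so the schedule is not conflict-free.

Yes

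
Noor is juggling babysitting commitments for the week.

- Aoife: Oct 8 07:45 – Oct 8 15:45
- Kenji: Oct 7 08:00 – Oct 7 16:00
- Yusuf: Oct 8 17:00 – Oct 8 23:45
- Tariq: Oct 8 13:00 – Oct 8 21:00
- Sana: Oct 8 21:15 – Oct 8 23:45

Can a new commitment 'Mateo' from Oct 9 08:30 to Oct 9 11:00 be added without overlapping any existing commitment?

Kenji: ends Oct 7 16:00 at or before Mateo starts Oct 9 08:30 → clear.
Aoife: ends Oct 8 15:45 at or before Mateo starts Oct 9 08:30 → clear.
Tariq: ends Oct 8 21:00 at or before Mateo starts Oct 9 08:30 → clear.
Yusuf: ends Oct 8 23:45 at or before Mateo starts Oct 9 08:30 → clear.
Sana: ends Oct 8 23:45 at or before Mateo starts Oct 9 08:30 → clear.

Yes — the slot is free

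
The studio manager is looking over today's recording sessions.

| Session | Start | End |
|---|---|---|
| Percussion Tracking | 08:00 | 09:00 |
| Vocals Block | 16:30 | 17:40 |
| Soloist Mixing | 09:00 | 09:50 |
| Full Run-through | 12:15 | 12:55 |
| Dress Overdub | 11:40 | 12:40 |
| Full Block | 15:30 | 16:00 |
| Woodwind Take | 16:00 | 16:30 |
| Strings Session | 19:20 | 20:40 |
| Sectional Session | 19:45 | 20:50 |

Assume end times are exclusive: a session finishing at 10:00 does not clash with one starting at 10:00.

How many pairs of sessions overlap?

2

Sorted by start: Percussion Tracking, Soloist Mixing, Dress Overdub, Full Run-through, Full Block, Woodwind Take, Vocals Block, Strings Session, Sectional Session.
Soloist Mixing starts exactly when Percussion Tracking ends (back-to-back, no overlap), so Percussion Tracking has no further overlaps.
Dress Overdub starts after Soloist Mixing ends, so Soloist Mixing has no further overlaps.
Full Run-through starts before Dress Overdub ends → Dress Overdub and Full Run-through overlap.
Full Block starts after Dress Overdub ends, so Dress Overdub has no further overlaps.
Full Block starts after Full Run-through ends, so Full Run-through has no further overlaps.
Woodwind Take starts exactly when Full Block ends (back-to-back, no overlap), so Full Block has no further overlaps.
Vocals Block starts exactly when Woodwind Take ends (back-to-back, no overlap), so Woodwind Take has no further overlaps.
Strings Session starts after Vocals Block ends, so Vocals Block has no further overlaps.
Sectional Session starts before Strings Session ends → Strings Session and Sectional Session overlap.
Overlapping pairs: Dress Overdub & Full Run-through, Sectional Session & Strings Session — 2 in total.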